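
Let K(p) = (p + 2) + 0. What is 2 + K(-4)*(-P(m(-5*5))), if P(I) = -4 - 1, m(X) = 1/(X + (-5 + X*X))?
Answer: -8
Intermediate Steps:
m(X) = 1/(-5 + X + X²) (m(X) = 1/(X + (-5 + X²)) = 1/(-5 + X + X²))
K(p) = 2 + p (K(p) = (2 + p) + 0 = 2 + p)
P(I) = -5
2 + K(-4)*(-P(m(-5*5))) = 2 + (2 - 4)*(-1*(-5)) = 2 - 2*5 = 2 - 10 = -8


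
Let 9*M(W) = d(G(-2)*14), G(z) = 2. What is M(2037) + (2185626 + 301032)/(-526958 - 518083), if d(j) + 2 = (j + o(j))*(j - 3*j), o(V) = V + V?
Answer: -96869468/184419 ≈ -525.27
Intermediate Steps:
o(V) = 2*V
d(j) = -2 - 6*j² (d(j) = -2 + (j + 2*j)*(j - 3*j) = -2 + (3*j)*(-2*j) = -2 - 6*j²)
M(W) = -4706/9 (M(W) = (-2 - 6*(2*14)²)/9 = (-2 - 6*28²)/9 = (-2 - 6*784)/9 = (-2 - 4704)/9 = (⅑)*(-4706) = -4706/9)
M(2037) + (2185626 + 301032)/(-526958 - 518083) = -4706/9 + (2185626 + 301032)/(-526958 - 518083) = -4706/9 + 2486658/(-1045041) = -4706/9 + 2486658*(-1/1045041) = -4706/9 - 48758/20491 = -96869468/184419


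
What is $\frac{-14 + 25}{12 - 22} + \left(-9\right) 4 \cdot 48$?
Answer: $- \frac{17291}{10} \approx -1729.1$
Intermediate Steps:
$\frac{-14 + 25}{12 - 22} + \left(-9\right) 4 \cdot 48 = \frac{11}{-10} - 1728 = 11 \left(- \frac{1}{10}\right) - 1728 = - \frac{11}{10} - 1728 = - \frac{17291}{10}$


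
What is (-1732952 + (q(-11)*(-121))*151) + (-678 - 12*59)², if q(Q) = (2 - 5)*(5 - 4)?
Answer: 242857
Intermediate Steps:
q(Q) = -3 (q(Q) = -3*1 = -3)
(-1732952 + (q(-11)*(-121))*151) + (-678 - 12*59)² = (-1732952 - 3*(-121)*151) + (-678 - 12*59)² = (-1732952 + 363*151) + (-678 - 708)² = (-1732952 + 54813) + (-1386)² = -1678139 + 1920996 = 242857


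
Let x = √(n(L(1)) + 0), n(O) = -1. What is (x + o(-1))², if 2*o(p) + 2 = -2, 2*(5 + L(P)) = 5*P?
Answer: (2 - I)² ≈ 3.0 - 4.0*I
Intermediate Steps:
L(P) = -5 + 5*P/2 (L(P) = -5 + (5*P)/2 = -5 + 5*P/2)
o(p) = -2 (o(p) = -1 + (½)*(-2) = -1 - 1 = -2)
x = I (x = √(-1 + 0) = √(-1) = I ≈ 1.0*I)
(x + o(-1))² = (I - 2)² = (-2 + I)²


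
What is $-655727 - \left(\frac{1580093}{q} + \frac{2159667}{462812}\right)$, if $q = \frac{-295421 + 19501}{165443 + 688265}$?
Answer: $\frac{16892761707482019}{3990596470} \approx 4.2331 \cdot 10^{6}$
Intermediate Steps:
$q = - \frac{68980}{213427}$ ($q = - \frac{275920}{853708} = \left(-275920\right) \frac{1}{853708} = - \frac{68980}{213427} \approx -0.3232$)
$-655727 - \left(\frac{1580093}{q} + \frac{2159667}{462812}\right) = -655727 - \left(\frac{1580093}{- \frac{68980}{213427}} + \frac{2159667}{462812}\right) = -655727 - \left(1580093 \left(- \frac{213427}{68980}\right) + 2159667 \cdot \frac{1}{462812}\right) = -655727 - \left(- \frac{337234508711}{68980} + \frac{2159667}{462812}\right) = -655727 - - \frac{19509503558965709}{3990596470} = -655727 + \frac{19509503558965709}{3990596470} = \frac{16892761707482019}{3990596470}$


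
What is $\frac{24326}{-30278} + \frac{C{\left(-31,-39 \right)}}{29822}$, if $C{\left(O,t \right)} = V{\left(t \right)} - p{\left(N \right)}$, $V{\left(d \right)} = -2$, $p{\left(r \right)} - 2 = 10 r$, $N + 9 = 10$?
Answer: $- \frac{181468466}{225737629} \approx -0.80389$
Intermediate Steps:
$N = 1$ ($N = -9 + 10 = 1$)
$p{\left(r \right)} = 2 + 10 r$
$C{\left(O,t \right)} = -14$ ($C{\left(O,t \right)} = -2 - \left(2 + 10 \cdot 1\right) = -2 - \left(2 + 10\right) = -2 - 12 = -14$)
$\frac{24326}{-30278} + \frac{C{\left(-31,-39 \right)}}{29822} = \frac{24326}{-30278} - \frac{14}{29822} = 24326 \left(- \frac{1}{30278}\right) - \frac{7}{14911} = - \frac{12163}{15139} - \frac{7}{14911} = - \frac{181468466}{225737629}$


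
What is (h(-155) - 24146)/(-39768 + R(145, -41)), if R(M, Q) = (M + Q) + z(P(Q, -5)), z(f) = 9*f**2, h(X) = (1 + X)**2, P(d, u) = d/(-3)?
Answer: 430/37983 ≈ 0.011321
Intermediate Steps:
P(d, u) = -d/3 (P(d, u) = d*(-1/3) = -d/3)
R(M, Q) = M + Q + Q**2 (R(M, Q) = (M + Q) + 9*(-Q/3)**2 = (M + Q) + 9*(Q**2/9) = (M + Q) + Q**2 = M + Q + Q**2)
(h(-155) - 24146)/(-39768 + R(145, -41)) = ((1 - 155)**2 - 24146)/(-39768 + (145 - 41 + (-41)**2)) = ((-154)**2 - 24146)/(-39768 + (145 - 41 + 1681)) = (23716 - 24146)/(-39768 + 1785) = -430/(-37983) = -430*(-1/37983) = 430/37983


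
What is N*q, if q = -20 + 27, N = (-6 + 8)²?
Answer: 28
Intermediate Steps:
N = 4 (N = 2² = 4)
q = 7
N*q = 4*7 = 28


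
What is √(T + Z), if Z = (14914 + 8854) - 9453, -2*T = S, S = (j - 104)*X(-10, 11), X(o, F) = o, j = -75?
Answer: 2*√3355 ≈ 115.84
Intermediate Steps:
S = 1790 (S = (-75 - 104)*(-10) = -179*(-10) = 1790)
T = -895 (T = -½*1790 = -895)
Z = 14315 (Z = 23768 - 9453 = 14315)
√(T + Z) = √(-895 + 14315) = √13420 = 2*√3355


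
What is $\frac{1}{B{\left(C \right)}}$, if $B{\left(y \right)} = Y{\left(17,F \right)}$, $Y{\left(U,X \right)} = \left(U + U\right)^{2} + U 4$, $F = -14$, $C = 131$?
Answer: $\frac{1}{1224} \approx 0.00081699$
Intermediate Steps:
$Y{\left(U,X \right)} = 4 U + 4 U^{2}$ ($Y{\left(U,X \right)} = \left(2 U\right)^{2} + 4 U = 4 U^{2} + 4 U = 4 U + 4 U^{2}$)
$B{\left(y \right)} = 1224$ ($B{\left(y \right)} = 4 \cdot 17 \left(1 + 17\right) = 4 \cdot 17 \cdot 18 = 1224$)
$\frac{1}{B{\left(C \right)}} = \frac{1}{1224}$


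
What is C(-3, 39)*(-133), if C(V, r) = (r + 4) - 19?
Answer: -3192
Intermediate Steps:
C(V, r) = -15 + r (C(V, r) = (4 + r) - 19 = -15 + r)
C(-3, 39)*(-133) = (-15 + 39)*(-133) = 24*(-133) = -3192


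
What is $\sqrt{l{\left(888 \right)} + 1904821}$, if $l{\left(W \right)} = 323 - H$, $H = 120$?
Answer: $88 \sqrt{246} \approx 1380.2$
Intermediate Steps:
$l{\left(W \right)} = 203$ ($l{\left(W \right)} = 323 - 120 = 203$)
$\sqrt{l{\left(888 \right)} + 1904821} = \sqrt{203 + 1904821} = \sqrt{1905024} = 88 \sqrt{246}$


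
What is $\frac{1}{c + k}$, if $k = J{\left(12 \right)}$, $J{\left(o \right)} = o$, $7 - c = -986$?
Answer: $\frac{1}{1005} \approx 0.00099503$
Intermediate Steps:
$c = 993$ ($c = 7 - -986 = 7 + 986 = 993$)
$k = 12$
$\frac{1}{c + k} = \frac{1}{993 + 12} = \frac{1}{1005}$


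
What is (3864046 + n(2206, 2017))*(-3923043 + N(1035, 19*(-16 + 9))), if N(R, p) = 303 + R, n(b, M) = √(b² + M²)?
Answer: -15153648518430 - 19608525*√357389 ≈ -1.5165e+13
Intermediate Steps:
n(b, M) = √(M² + b²)
(3864046 + n(2206, 2017))*(-3923043 + N(1035, 19*(-16 + 9))) = (3864046 + √(2017² + 2206²))*(-3923043 + (303 + 1035)) = (3864046 + √(4068289 + 4866436))*(-3923043 + 1338) = (3864046 + √8934725)*(-3921705) = (3864046 + 5*√357389)*(-3921705) = -15153648518430 - 19608525*√357389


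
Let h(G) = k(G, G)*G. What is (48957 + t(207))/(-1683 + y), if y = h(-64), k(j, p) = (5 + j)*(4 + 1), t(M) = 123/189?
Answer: 3084332/1083411 ≈ 2.8469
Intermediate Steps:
t(M) = 41/63 (t(M) = 123*(1/189) = 41/63)
k(j, p) = 25 + 5*j (k(j, p) = (5 + j)*5 = 25 + 5*j)
h(G) = G*(25 + 5*G) (h(G) = (25 + 5*G)*G = G*(25 + 5*G))
y = 18880 (y = 5*(-64)*(5 - 64) = 5*(-64)*(-59) = 18880)
(48957 + t(207))/(-1683 + y) = (48957 + 41/63)/(-1683 + 18880) = (3084332/63)/17197 = (3084332/63)*(1/17197) = 3084332/1083411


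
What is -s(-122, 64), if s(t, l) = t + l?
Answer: 58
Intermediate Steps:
s(t, l) = l + t
-s(-122, 64) = -(64 - 122) = -1*(-58) = 58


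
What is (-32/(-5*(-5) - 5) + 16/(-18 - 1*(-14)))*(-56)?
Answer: 1568/5 ≈ 313.60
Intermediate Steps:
(-32/(-5*(-5) - 5) + 16/(-18 - 1*(-14)))*(-56) = (-32/(25 - 5) + 16/(-18 + 14))*(-56) = (-32/20 + 16/(-4))*(-56) = (-32*1/20 + 16*(-¼))*(-56) = (-8/5 - 4)*(-56) = -28/5*(-56) = 1568/5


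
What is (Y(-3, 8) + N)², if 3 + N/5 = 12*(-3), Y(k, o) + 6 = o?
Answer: 37249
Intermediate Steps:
Y(k, o) = -6 + o
N = -195 (N = -15 + 5*(12*(-3)) = -15 + 5*(-36) = -15 - 180 = -195)
(Y(-3, 8) + N)² = ((-6 + 8) - 195)² = (2 - 195)² = (-193)² = 37249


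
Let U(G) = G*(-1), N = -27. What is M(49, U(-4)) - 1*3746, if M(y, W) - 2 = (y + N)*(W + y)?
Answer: -2578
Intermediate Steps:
U(G) = -G
M(y, W) = 2 + (-27 + y)*(W + y) (M(y, W) = 2 + (y - 27)*(W + y) = 2 + (-27 + y)*(W + y))
M(49, U(-4)) - 1*3746 = (2 + 49² - (-27)*(-4) - 27*49 - 1*(-4)*49) - 1*3746 = (2 + 2401 - 27*4 - 1323 + 4*49) - 3746 = (2 + 2401 - 108 - 1323 + 196) - 3746 = 1168 - 3746 = -2578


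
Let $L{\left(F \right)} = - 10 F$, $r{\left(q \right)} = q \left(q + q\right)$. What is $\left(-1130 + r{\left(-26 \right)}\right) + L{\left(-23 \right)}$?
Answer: $452$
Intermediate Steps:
$r{\left(q \right)} = 2 q^{2}$ ($r{\left(q \right)} = q 2 q = 2 q^{2}$)
$\left(-1130 + r{\left(-26 \right)}\right) + L{\left(-23 \right)} = \left(-1130 + 2 \left(-26\right)^{2}\right) - -230 = \left(-1130 + 2 \cdot 676\right) + 230 = \left(-1130 + 1352\right) + 230 = 222 + 230 = 452$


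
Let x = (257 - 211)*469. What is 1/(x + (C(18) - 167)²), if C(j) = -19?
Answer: 1/56170 ≈ 1.7803e-5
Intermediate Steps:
x = 21574 (x = 46*469 = 21574)
1/(x + (C(18) - 167)²) = 1/(21574 + (-19 - 167)²) = 1/(21574 + (-186)²) = 1/(21574 + 34596) = 1/56170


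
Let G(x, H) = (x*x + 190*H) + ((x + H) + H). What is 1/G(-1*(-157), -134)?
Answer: -1/922 ≈ -0.0010846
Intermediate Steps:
G(x, H) = x + x**2 + 192*H (G(x, H) = (x**2 + 190*H) + ((H + x) + H) = (x**2 + 190*H) + (x + 2*H) = x + x**2 + 192*H)
1/G(-1*(-157), -134) = 1/(-1*(-157) + (-1*(-157))**2 + 192*(-134)) = 1/(157 + 157**2 - 25728) = 1/(157 + 24649 - 25728) = 1/(-922) = -1/922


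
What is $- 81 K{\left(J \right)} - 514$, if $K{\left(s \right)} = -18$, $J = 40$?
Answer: $944$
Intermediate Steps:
$- 81 K{\left(J \right)} - 514 = \left(-81\right) \left(-18\right) - 514 = 1458 - 514 = 944$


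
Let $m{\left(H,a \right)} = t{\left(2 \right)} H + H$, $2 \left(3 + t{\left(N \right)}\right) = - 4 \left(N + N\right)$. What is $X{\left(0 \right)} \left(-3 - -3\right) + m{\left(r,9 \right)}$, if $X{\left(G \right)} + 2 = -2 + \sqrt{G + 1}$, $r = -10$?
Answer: $100$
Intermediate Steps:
$t{\left(N \right)} = -3 - 4 N$ ($t{\left(N \right)} = -3 + \frac{\left(-4\right) \left(N + N\right)}{2} = -3 + \frac{\left(-4\right) 2 N}{2} = -3 + \frac{\left(-8\right) N}{2} = -3 - 4 N$)
$X{\left(G \right)} = -4 + \sqrt{1 + G}$ ($X{\left(G \right)} = -2 + \left(-2 + \sqrt{G + 1}\right) = -2 + \left(-2 + \sqrt{1 + G}\right) = -4 + \sqrt{1 + G}$)
$m{\left(H,a \right)} = - 10 H$ ($m{\left(H,a \right)} = \left(-3 - 8\right) H + H = - 11 H + H = - 10 H$)
$X{\left(0 \right)} \left(-3 - -3\right) + m{\left(r,9 \right)} = \left(-4 + \sqrt{1 + 0}\right) \left(-3 - -3\right) - -100 = \left(-4 + \sqrt{1}\right) \left(-3 + 3\right) + 100 = \left(-4 + 1\right) 0 + 100 = \left(-3\right) 0 + 100 = 0 + 100 = 100$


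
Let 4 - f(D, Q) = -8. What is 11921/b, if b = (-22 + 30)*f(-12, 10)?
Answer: 11921/96 ≈ 124.18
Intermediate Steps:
f(D, Q) = 12 (f(D, Q) = 4 - 1*(-8) = 4 + 8 = 12)
b = 96 (b = (-22 + 30)*12 = 8*12 = 96)
11921/b = 11921/96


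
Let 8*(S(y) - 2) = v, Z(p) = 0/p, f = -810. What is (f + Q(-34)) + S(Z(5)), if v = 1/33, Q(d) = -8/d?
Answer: -3625231/4488 ≈ -807.76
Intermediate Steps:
Z(p) = 0
v = 1/33 ≈ 0.030303
S(y) = 529/264 (S(y) = 2 + (⅛)*(1/33) = 2 + 1/264 = 529/264)
(f + Q(-34)) + S(Z(5)) = (-810 - 8/(-34)) + 529/264 = (-810 - 8*(-1/34)) + 529/264 = (-810 + 4/17) + 529/264 = -13766/17 + 529/264 = -3625231/4488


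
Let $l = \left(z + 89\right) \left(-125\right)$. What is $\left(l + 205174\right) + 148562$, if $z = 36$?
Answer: $338111$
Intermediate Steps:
$l = -15625$ ($l = \left(36 + 89\right) \left(-125\right) = 125 \left(-125\right) = -15625$)
$\left(l + 205174\right) + 148562 = \left(-15625 + 205174\right) + 148562 = 189549 + 148562 = 338111$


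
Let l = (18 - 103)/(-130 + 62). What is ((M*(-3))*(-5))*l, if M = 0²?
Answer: 0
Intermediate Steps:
M = 0
l = 5/4 (l = -85/(-68) = -85*(-1/68) = 5/4 ≈ 1.2500)
((M*(-3))*(-5))*l = ((0*(-3))*(-5))*(5/4) = (0*(-5))*(5/4) = 0*(5/4) = 0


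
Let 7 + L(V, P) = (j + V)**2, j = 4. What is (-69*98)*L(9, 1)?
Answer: -1095444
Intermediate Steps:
L(V, P) = -7 + (4 + V)**2
(-69*98)*L(9, 1) = (-69*98)*(-7 + (4 + 9)**2) = -6762*(-7 + 13**2) = -6762*(-7 + 169) = -6762*162 = -1095444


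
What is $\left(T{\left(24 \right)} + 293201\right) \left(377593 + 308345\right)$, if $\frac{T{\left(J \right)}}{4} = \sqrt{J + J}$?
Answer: $201117707538 + 10975008 \sqrt{3} \approx 2.0114 \cdot 10^{11}$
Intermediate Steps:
$T{\left(J \right)} = 4 \sqrt{2} \sqrt{J}$ ($T{\left(J \right)} = 4 \sqrt{J + J} = 4 \sqrt{2 J} = 4 \sqrt{2} \sqrt{J}$)
$\left(T{\left(24 \right)} + 293201\right) \left(377593 + 308345\right) = \left(4 \sqrt{2} \sqrt{24} + 293201\right) \left(377593 + 308345\right) = \left(4 \sqrt{2} \cdot 2 \sqrt{6} + 293201\right) 685938 = \left(16 \sqrt{3} + 293201\right) 685938 = \left(293201 + 16 \sqrt{3}\right) 685938 = 201117707538 + 10975008 \sqrt{3}$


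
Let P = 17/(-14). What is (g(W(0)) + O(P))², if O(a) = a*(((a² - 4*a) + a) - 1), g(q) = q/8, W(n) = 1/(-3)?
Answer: 107640625/4235364 ≈ 25.415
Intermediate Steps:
W(n) = -⅓
g(q) = q/8 (g(q) = q*(⅛) = q/8)
P = -17/14 (P = 17*(-1/14) = -17/14 ≈ -1.2143)
O(a) = a*(-1 + a² - 3*a) (O(a) = a*((a² - 3*a) - 1) = a*(-1 + a² - 3*a))
(g(W(0)) + O(P))² = ((⅛)*(-⅓) - 17*(-1 + (-17/14)² - 3*(-17/14))/14)² = (-1/24 - 17*(-1 + 289/196 + 51/14)/14)² = (-1/24 - 17/14*807/196)² = (-1/24 - 13719/2744)² = (-10375/2058)² = 107640625/4235364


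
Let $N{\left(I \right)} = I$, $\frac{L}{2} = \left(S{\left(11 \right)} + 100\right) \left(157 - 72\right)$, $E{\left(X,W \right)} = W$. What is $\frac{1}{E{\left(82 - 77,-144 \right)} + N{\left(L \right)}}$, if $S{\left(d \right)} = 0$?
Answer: $\frac{1}{16856} \approx 5.9326 \cdot 10^{-5}$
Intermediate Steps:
$L = 17000$ ($L = 2 \left(0 + 100\right) \left(157 - 72\right) = 2 \cdot 100 \cdot 85 = 2 \cdot 8500 = 17000$)
$\frac{1}{E{\left(82 - 77,-144 \right)} + N{\left(L \right)}} = \frac{1}{-144 + 17000} = \frac{1}{16856}$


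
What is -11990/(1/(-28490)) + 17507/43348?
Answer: 14807464412307/43348 ≈ 3.4160e+8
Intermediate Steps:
-11990/(1/(-28490)) + 17507/43348 = -11990/(-1/28490) + 17507*(1/43348) = -11990*(-28490) + 17507/43348 = 341595100 + 17507/43348 = 14807464412307/43348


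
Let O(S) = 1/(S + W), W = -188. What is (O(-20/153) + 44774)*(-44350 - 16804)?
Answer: -39406862870551/14392 ≈ -2.7381e+9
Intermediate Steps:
O(S) = 1/(-188 + S) (O(S) = 1/(S - 188) = 1/(-188 + S))
(O(-20/153) + 44774)*(-44350 - 16804) = (1/(-188 - 20/153) + 44774)*(-44350 - 16804) = (1/(-188 - 20*1/153) + 44774)*(-61154) = (1/(-188 - 20/153) + 44774)*(-61154) = (1/(-28784/153) + 44774)*(-61154) = (-153/28784 + 44774)*(-61154) = (1288774663/28784)*(-61154) = -39406862870551/14392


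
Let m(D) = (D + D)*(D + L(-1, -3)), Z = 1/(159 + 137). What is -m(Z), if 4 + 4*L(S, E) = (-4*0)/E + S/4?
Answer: 627/87616 ≈ 0.0071562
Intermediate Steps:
L(S, E) = -1 + S/16 (L(S, E) = -1 + ((-4*0)/E + S/4)/4 = -1 + (0/E + S*(¼))/4 = -1 + (0 + S/4)/4 = -1 + (S/4)/4 = -1 + S/16)
Z = 1/296 ≈ 0.0033784
m(D) = 2*D*(-17/16 + D) (m(D) = (D + D)*(D + (-1 + (1/16)*(-1))) = (2*D)*(D + (-1 - 1/16)) = (2*D)*(D - 17/16) = (2*D)*(-17/16 + D) = 2*D*(-17/16 + D))
-m(Z) = -(-17 + 16*(1/296))/(8*296) = -(-17 + 2/37)/(8*296) = -(-627)/(8*296*37) = -1*(-627/87616) = 627/87616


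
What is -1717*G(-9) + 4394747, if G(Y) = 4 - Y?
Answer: 4372426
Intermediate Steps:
-1717*G(-9) + 4394747 = -1717*(4 - 1*(-9)) + 4394747 = -1717*(4 + 9) + 4394747 = -1717*13 + 4394747 = -22321 + 4394747 = 4372426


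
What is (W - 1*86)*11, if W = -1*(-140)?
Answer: 594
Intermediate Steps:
W = 140
(W - 1*86)*11 = (140 - 1*86)*11 = (140 - 86)*11 = 54*11 = 594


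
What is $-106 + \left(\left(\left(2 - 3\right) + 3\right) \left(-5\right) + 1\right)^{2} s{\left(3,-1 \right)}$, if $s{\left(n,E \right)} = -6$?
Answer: $-592$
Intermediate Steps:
$-106 + \left(\left(\left(2 - 3\right) + 3\right) \left(-5\right) + 1\right)^{2} s{\left(3,-1 \right)} = -106 + \left(\left(\left(2 - 3\right) + 3\right) \left(-5\right) + 1\right)^{2} \left(-6\right) = -106 + \left(\left(-1 + 3\right) \left(-5\right) + 1\right)^{2} \left(-6\right) = -106 + \left(2 \left(-5\right) + 1\right)^{2} \left(-6\right) = -106 + \left(-10 + 1\right)^{2} \left(-6\right) = -106 + \left(-9\right)^{2} \left(-6\right) = -106 + 81 \left(-6\right) = -106 - 486 = -592$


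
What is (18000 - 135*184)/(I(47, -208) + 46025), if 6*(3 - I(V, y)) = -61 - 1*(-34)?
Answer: -2736/18413 ≈ -0.14859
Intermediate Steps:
I(V, y) = 15/2 (I(V, y) = 3 - (-61 - 1*(-34))/6 = 3 - (-61 + 34)/6 = 3 - ⅙*(-27) = 3 + 9/2 = 15/2)
(18000 - 135*184)/(I(47, -208) + 46025) = (18000 - 135*184)/(15/2 + 46025) = (18000 - 24840)/(92065/2) = -6840*2/92065 = -2736/18413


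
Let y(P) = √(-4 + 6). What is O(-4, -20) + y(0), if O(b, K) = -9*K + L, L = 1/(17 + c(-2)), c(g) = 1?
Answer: 3241/18 + √2 ≈ 181.47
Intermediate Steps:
y(P) = √2
L = 1/18 (L = 1/(17 + 1) = 1/18 ≈ 0.055556)
O(b, K) = 1/18 - 9*K (O(b, K) = -9*K + 1/18 = 1/18 - 9*K)
O(-4, -20) + y(0) = (1/18 - 9*(-20)) + √2 = (1/18 + 180) + √2 = 3241/18 + √2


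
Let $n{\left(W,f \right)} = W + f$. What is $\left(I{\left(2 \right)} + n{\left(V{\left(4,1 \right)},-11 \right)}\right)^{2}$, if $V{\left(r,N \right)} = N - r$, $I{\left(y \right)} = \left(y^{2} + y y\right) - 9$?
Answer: $225$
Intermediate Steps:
$I{\left(y \right)} = -9 + 2 y^{2}$ ($I{\left(y \right)} = \left(y^{2} + y^{2}\right) - 9 = 2 y^{2} - 9 = -9 + 2 y^{2}$)
$\left(I{\left(2 \right)} + n{\left(V{\left(4,1 \right)},-11 \right)}\right)^{2} = \left(\left(-9 + 2 \cdot 2^{2}\right) + \left(\left(1 - 4\right) - 11\right)\right)^{2} = \left(\left(-9 + 2 \cdot 4\right) + \left(\left(1 - 4\right) - 11\right)\right)^{2} = \left(\left(-9 + 8\right) - 14\right)^{2} = \left(-1 - 14\right)^{2} = \left(-15\right)^{2} = 225$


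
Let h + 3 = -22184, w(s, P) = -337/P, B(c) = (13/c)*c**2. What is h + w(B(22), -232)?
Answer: -5147047/232 ≈ -22186.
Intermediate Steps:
B(c) = 13*c
h = -22187 (h = -3 - 22184 = -22187)
h + w(B(22), -232) = -22187 - 337/(-232) = -22187 - 337*(-1/232) = -22187 + 337/232 = -5147047/232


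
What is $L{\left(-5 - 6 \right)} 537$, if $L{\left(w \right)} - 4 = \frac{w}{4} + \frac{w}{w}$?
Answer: $\frac{4833}{4} \approx 1208.3$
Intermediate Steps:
$L{\left(w \right)} = 5 + \frac{w}{4}$ ($L{\left(w \right)} = 4 + \left(\frac{w}{4} + \frac{w}{w}\right) = 4 + \left(w \frac{1}{4} + 1\right) = 4 + \left(\frac{w}{4} + 1\right) = 4 + \left(1 + \frac{w}{4}\right) = 5 + \frac{w}{4}$)
$L{\left(-5 - 6 \right)} 537 = \left(5 + \frac{-5 - 6}{4}\right) 537 = \left(5 + \frac{1}{4} \left(-11\right)\right) 537 = \left(5 - \frac{11}{4}\right) 537 = \frac{9}{4} \cdot 537 = \frac{4833}{4}$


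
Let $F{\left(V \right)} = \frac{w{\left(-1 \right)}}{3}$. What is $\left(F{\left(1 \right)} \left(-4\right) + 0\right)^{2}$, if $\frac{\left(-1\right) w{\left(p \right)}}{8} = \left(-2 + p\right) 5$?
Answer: $25600$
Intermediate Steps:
$w{\left(p \right)} = 80 - 40 p$ ($w{\left(p \right)} = - 8 \left(-2 + p\right) 5 = - 8 \left(-10 + 5 p\right) = 80 - 40 p$)
$F{\left(V \right)} = 40$ ($F{\left(V \right)} = \frac{80 - -40}{3} = \left(80 + 40\right) \frac{1}{3} = 120 \cdot \frac{1}{3} = 40$)
$\left(F{\left(1 \right)} \left(-4\right) + 0\right)^{2} = \left(40 \left(-4\right) + 0\right)^{2} = \left(-160 + 0\right)^{2} = \left(-160\right)^{2} = 25600$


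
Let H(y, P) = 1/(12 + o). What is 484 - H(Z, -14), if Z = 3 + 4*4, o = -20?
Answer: 3873/8 ≈ 484.13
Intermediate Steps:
Z = 19 (Z = 3 + 16 = 19)
H(y, P) = -⅛ (H(y, P) = 1/(12 - 20) = 1/(-8) = -⅛)
484 - H(Z, -14) = 484 - 1*(-⅛) = 484 + ⅛ = 3873/8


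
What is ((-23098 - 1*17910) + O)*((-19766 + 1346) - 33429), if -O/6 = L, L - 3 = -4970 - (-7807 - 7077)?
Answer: 5211342990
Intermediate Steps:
L = 9917 (L = 3 + (-4970 - (-7807 - 7077)) = 3 + (-4970 - 1*(-14884)) = 3 + (-4970 + 14884) = 3 + 9914 = 9917)
O = -59502 (O = -6*9917 = -59502)
((-23098 - 1*17910) + O)*((-19766 + 1346) - 33429) = ((-23098 - 1*17910) - 59502)*((-19766 + 1346) - 33429) = ((-23098 - 17910) - 59502)*(-18420 - 33429) = (-41008 - 59502)*(-51849) = -100510*(-51849) = 5211342990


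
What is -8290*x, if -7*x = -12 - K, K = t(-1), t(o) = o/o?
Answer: -107770/7 ≈ -15396.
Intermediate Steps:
t(o) = 1
K = 1
x = 13/7 (x = -(-12 - 1*1)/7 = -(-12 - 1)/7 = -1/7*(-13) = 13/7 ≈ 1.8571)
-8290*x = -8290*13/7 = -107770/7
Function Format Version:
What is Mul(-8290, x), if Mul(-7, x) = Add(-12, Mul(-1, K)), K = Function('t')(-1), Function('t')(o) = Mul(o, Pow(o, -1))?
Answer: Rational(-107770, 7) ≈ -15396.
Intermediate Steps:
Function('t')(o) = 1
K = 1
x = Rational(13, 7) (x = Mul(Rational(-1, 7), Add(-12, Mul(-1, 1))) = Mul(Rational(-1, 7), Add(-12, -1)) = Mul(Rational(-1, 7), -13) = Rational(13, 7) ≈ 1.8571)
Mul(-8290, x) = Mul(-8290, Rational(13, 7)) = Rational(-107770, 7)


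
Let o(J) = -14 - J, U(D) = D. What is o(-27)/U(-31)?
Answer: -13/31 ≈ -0.41935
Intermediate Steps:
o(-27)/U(-31) = (-14 - 1*(-27))/(-31) = (-14 + 27)*(-1/31) = 13*(-1/31) = -13/31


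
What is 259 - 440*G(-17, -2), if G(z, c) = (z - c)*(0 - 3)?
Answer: -19541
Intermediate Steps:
G(z, c) = -3*z + 3*c (G(z, c) = (z - c)*(-3) = -3*z + 3*c)
259 - 440*G(-17, -2) = 259 - 440*(-3*(-17) + 3*(-2)) = 259 - 440*(51 - 6) = 259 - 440*45 = 259 - 19800 = -19541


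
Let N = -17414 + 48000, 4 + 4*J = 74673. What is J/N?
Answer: 74669/122344 ≈ 0.61032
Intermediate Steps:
J = 74669/4 (J = -1 + (1/4)*74673 = -1 + 74673/4 = 74669/4 ≈ 18667.)
N = 30586
J/N = (74669/4)/30586 = (74669/4)*(1/30586) = 74669/122344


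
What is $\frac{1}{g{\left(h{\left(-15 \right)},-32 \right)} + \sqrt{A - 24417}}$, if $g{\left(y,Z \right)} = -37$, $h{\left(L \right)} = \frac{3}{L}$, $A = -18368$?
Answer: $- \frac{37}{44154} - \frac{i \sqrt{42785}}{44154} \approx -0.00083798 - 0.0046846 i$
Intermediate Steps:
$\frac{1}{g{\left(h{\left(-15 \right)},-32 \right)} + \sqrt{A - 24417}} = \frac{1}{-37 + \sqrt{-18368 - 24417}} = \frac{1}{-37 + \sqrt{-42785}} = \frac{1}{-37 + i \sqrt{42785}}$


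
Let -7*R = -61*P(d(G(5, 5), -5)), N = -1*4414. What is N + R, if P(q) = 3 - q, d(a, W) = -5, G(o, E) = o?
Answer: -30410/7 ≈ -4344.3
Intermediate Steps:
N = -4414
R = 488/7 (R = -(-61)*(3 - 1*(-5))/7 = -(-61)*(3 + 5)/7 = -(-61)*8/7 = -⅐*(-488) = 488/7 ≈ 69.714)
N + R = -4414 + 488/7 = -30410/7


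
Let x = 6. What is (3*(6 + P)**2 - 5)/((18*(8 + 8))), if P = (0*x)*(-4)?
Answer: 103/288 ≈ 0.35764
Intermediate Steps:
P = 0 (P = (0*6)*(-4) = 0*(-4) = 0)
(3*(6 + P)**2 - 5)/((18*(8 + 8))) = (3*(6 + 0)**2 - 5)/((18*(8 + 8))) = (3*6**2 - 5)/((18*16)) = (3*36 - 5)/288 = (108 - 5)/288 = (1/288)*103 = 103/288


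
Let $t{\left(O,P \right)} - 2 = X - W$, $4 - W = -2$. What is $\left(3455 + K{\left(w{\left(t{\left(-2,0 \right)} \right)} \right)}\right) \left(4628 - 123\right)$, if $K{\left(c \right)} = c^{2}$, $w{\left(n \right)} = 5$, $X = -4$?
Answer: $15677400$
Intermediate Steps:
$W = 6$ ($W = 4 - -2 = 4 + 2 = 6$)
$t{\left(O,P \right)} = -8$ ($t{\left(O,P \right)} = 2 - 10 = -8$)
$\left(3455 + K{\left(w{\left(t{\left(-2,0 \right)} \right)} \right)}\right) \left(4628 - 123\right) = \left(3455 + 5^{2}\right) \left(4628 - 123\right) = \left(3455 + 25\right) 4505 = 3480 \cdot 4505 = 15677400$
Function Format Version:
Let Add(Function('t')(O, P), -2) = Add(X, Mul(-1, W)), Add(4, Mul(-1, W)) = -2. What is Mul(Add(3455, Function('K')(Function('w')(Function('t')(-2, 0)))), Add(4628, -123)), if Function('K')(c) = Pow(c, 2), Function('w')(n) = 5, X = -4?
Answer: 15677400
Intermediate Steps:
W = 6 (W = Add(4, Mul(-1, -2)) = Add(4, 2) = 6)
Function('t')(O, P) = -8 (Function('t')(O, P) = Add(2, Add(-4, Mul(-1, 6))) = Add(2, Add(-4, -6)) = Add(2, -10) = -8)
Mul(Add(3455, Function('K')(Function('w')(Function('t')(-2, 0)))), Add(4628, -123)) = Mul(Add(3455, Pow(5, 2)), Add(4628, -123)) = Mul(Add(3455, 25), 4505) = Mul(3480, 4505) = 15677400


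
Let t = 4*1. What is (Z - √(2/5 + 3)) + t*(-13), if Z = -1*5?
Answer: -57 - √85/5 ≈ -58.844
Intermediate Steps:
Z = -5
t = 4
(Z - √(2/5 + 3)) + t*(-13) = (-5 - √(2/5 + 3)) + 4*(-13) = (-5 - √(2*(⅕) + 3)) - 52 = (-5 - √(⅖ + 3)) - 52 = (-5 - √(17/5)) - 52 = (-5 - √85/5) - 52 = -57 - √85/5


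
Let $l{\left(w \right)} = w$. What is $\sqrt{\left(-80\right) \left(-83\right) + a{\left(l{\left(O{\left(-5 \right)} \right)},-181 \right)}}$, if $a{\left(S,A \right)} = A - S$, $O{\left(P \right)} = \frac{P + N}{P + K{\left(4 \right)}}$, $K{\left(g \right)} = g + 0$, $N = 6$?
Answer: $2 \sqrt{1615} \approx 80.374$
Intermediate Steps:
$K{\left(g \right)} = g$
$O{\left(P \right)} = \frac{6 + P}{4 + P}$ ($O{\left(P \right)} = \frac{P + 6}{P + 4} = \frac{6 + P}{4 + P}$)
$\sqrt{\left(-80\right) \left(-83\right) + a{\left(l{\left(O{\left(-5 \right)} \right)},-181 \right)}} = \sqrt{\left(-80\right) \left(-83\right) - \left(181 + \frac{6 - 5}{4 - 5}\right)} = \sqrt{6640 - \left(181 + \frac{1}{-1} \cdot 1\right)} = \sqrt{6640 - \left(181 - 1\right)} = \sqrt{6640 - 180} = \sqrt{6460} = 2 \sqrt{1615}$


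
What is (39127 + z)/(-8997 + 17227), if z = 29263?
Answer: 6839/823 ≈ 8.3098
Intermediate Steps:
(39127 + z)/(-8997 + 17227) = (39127 + 29263)/(-8997 + 17227) = 68390/8230 = 68390*(1/8230) = 6839/823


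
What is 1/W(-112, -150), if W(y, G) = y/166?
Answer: -83/56 ≈ -1.4821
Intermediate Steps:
W(y, G) = y/166 (W(y, G) = y*(1/166) = y/166)
1/W(-112, -150) = 1/((1/166)*(-112)) = 1/(-56/83) = -83/56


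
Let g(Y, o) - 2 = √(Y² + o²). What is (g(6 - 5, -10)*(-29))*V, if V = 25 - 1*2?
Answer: -1334 - 667*√101 ≈ -8037.3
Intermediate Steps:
V = 23 (V = 25 - 2 = 23)
g(Y, o) = 2 + √(Y² + o²)
(g(6 - 5, -10)*(-29))*V = ((2 + √((6 - 5)² + (-10)²))*(-29))*23 = ((2 + √(1² + 100))*(-29))*23 = ((2 + √(1 + 100))*(-29))*23 = ((2 + √101)*(-29))*23 = (-58 - 29*√101)*23 = -1334 - 667*√101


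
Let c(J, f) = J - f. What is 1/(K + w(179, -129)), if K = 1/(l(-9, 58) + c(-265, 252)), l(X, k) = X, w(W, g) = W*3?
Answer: 526/282461 ≈ 0.0018622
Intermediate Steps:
w(W, g) = 3*W
K = -1/526 (K = 1/(-9 + (-265 - 1*252)) = 1/(-9 + (-265 - 252)) = 1/(-9 - 517) = 1/(-526) = -1/526 ≈ -0.0019011)
1/(K + w(179, -129)) = 1/(-1/526 + 3*179) = 1/(-1/526 + 537) = 1/(282461/526) = 526/282461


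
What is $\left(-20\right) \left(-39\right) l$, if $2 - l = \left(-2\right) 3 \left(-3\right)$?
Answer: $-12480$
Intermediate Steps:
$l = -16$ ($l = 2 - \left(-2\right) 3 \left(-3\right) = 2 - \left(-6\right) \left(-3\right) = 2 - 18 = -16$)
$\left(-20\right) \left(-39\right) l = \left(-20\right) \left(-39\right) \left(-16\right) = 780 \left(-16\right) = -12480$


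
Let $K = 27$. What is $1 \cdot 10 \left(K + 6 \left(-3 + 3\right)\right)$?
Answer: $270$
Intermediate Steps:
$1 \cdot 10 \left(K + 6 \left(-3 + 3\right)\right) = 1 \cdot 10 \left(27 + 6 \left(-3 + 3\right)\right) = 10 \left(27 + 6 \cdot 0\right) = 10 \left(27 + 0\right) = 10 \cdot 27 = 270$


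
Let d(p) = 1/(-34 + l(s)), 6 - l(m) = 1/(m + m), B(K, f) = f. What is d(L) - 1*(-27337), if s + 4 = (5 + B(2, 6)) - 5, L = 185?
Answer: 3089077/113 ≈ 27337.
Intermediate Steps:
s = 2 (s = -4 + ((5 + 6) - 5) = -4 + (11 - 5) = -4 + 6 = 2)
l(m) = 6 - 1/(2*m) (l(m) = 6 - 1/(m + m) = 6 - 1/(2*m))
d(p) = -4/113 (d(p) = 1/(-34 + (6 - ½/2)) = 1/(-34 + (6 - ½*½)) = 1/(-34 + (6 - ¼)) = 1/(-34 + 23/4) = 1/(-113/4) = -4/113)
d(L) - 1*(-27337) = -4/113 - 1*(-27337) = -4/113 + 27337 = 3089077/113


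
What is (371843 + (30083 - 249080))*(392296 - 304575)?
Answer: 13407803966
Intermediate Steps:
(371843 + (30083 - 249080))*(392296 - 304575) = (371843 - 218997)*87721 = 152846*87721 = 13407803966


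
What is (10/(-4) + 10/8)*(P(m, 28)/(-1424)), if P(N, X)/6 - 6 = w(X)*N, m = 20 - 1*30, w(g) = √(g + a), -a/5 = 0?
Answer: 45/1424 - 75*√7/712 ≈ -0.24709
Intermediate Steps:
a = 0 (a = -5*0 = 0)
w(g) = √g (w(g) = √(g + 0) = √g)
m = -10 (m = 20 - 30 = -10)
P(N, X) = 36 + 6*N*√X (P(N, X) = 36 + 6*(√X*N) = 36 + 6*(N*√X) = 36 + 6*N*√X)
(10/(-4) + 10/8)*(P(m, 28)/(-1424)) = (10/(-4) + 10/8)*((36 + 6*(-10)*√28)/(-1424)) = (10*(-¼) + 10*(⅛))*((36 + 6*(-10)*(2*√7))*(-1/1424)) = (-5/2 + 5/4)*((36 - 120*√7)*(-1/1424)) = -5*(-9/356 + 15*√7/178)/4 = 45/1424 - 75*√7/712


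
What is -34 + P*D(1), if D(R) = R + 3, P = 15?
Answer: 26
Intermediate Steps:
D(R) = 3 + R
-34 + P*D(1) = -34 + 15*(3 + 1) = -34 + 15*4 = -34 + 60 = 26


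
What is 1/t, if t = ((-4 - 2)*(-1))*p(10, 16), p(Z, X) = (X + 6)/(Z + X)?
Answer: 13/66 ≈ 0.19697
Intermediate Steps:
p(Z, X) = (6 + X)/(X + Z)
t = 66/13 (t = ((-4 - 2)*(-1))*((6 + 16)/(16 + 10)) = (-6*(-1))*(22/26) = 6*((1/26)*22) = 6*(11/13) = 66/13 ≈ 5.0769)
1/t = 1/(66/13) = 13/66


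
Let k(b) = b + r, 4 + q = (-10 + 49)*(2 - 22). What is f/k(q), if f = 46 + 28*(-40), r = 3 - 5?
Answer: 179/131 ≈ 1.3664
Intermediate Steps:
r = -2
q = -784 (q = -4 + (-10 + 49)*(2 - 22) = -4 + 39*(-20) = -4 - 780 = -784)
k(b) = -2 + b (k(b) = b - 2 = -2 + b)
f = -1074 (f = 46 - 1120 = -1074)
f/k(q) = -1074/(-2 - 784) = -1074/(-786) = -1074*(-1/786) = 179/131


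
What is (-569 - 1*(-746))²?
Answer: 31329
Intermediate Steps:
(-569 - 1*(-746))² = (-569 + 746)² = 177² = 31329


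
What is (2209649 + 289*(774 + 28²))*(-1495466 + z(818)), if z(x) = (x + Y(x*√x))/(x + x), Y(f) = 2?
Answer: -1626922298300379/409 ≈ -3.9778e+12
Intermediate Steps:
z(x) = (2 + x)/(2*x) (z(x) = (x + 2)/(x + x) = (2 + x)/((2*x)) = (2 + x)*(1/(2*x)) = (2 + x)/(2*x))
(2209649 + 289*(774 + 28²))*(-1495466 + z(818)) = (2209649 + 289*(774 + 28²))*(-1495466 + (½)*(2 + 818)/818) = (2209649 + 289*(774 + 784))*(-1495466 + (½)*(1/818)*820) = (2209649 + 289*1558)*(-1495466 + 205/409) = (2209649 + 450262)*(-611645389/409) = 2659911*(-611645389/409) = -1626922298300379/409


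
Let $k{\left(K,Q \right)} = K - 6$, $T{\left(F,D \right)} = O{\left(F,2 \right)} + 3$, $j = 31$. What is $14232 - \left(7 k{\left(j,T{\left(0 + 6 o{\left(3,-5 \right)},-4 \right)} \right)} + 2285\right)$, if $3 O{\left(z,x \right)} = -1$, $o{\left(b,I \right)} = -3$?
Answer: $11772$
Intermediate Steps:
$O{\left(z,x \right)} = - \frac{1}{3}$ ($O{\left(z,x \right)} = \frac{1}{3} \left(-1\right) = - \frac{1}{3}$)
$T{\left(F,D \right)} = \frac{8}{3}$ ($T{\left(F,D \right)} = - \frac{1}{3} + 3 = \frac{8}{3}$)
$k{\left(K,Q \right)} = -6 + K$
$14232 - \left(7 k{\left(j,T{\left(0 + 6 o{\left(3,-5 \right)},-4 \right)} \right)} + 2285\right) = 14232 - \left(7 \left(-6 + 31\right) + 2285\right) = 14232 - \left(7 \cdot 25 + 2285\right) = 14232 - \left(175 + 2285\right) = 14232 - 2460 = 11772$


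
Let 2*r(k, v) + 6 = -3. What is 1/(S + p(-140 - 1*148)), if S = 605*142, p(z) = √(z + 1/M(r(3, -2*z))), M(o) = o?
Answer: 386595/33212377747 - 3*I*√2594/66424755494 ≈ 1.164e-5 - 2.3003e-9*I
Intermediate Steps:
r(k, v) = -9/2 (r(k, v) = -3 + (½)*(-3) = -3 - 3/2 = -9/2)
p(z) = √(-2/9 + z) (p(z) = √(z + 1/(-9/2)) = √(z - 2/9) = √(-2/9 + z))
S = 85910
1/(S + p(-140 - 1*148)) = 1/(85910 + √(-2 + 9*(-140 - 1*148))/3) = 1/(85910 + √(-2 + 9*(-140 - 148))/3) = 1/(85910 + √(-2 + 9*(-288))/3) = 1/(85910 + √(-2 - 2592)/3) = 1/(85910 + √(-2594)/3) = 1/(85910 + (I*√2594)/3) = 1/(85910 + I*√2594/3)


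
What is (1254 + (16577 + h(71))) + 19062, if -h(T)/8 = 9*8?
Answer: 36317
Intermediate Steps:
h(T) = -576 (h(T) = -72*8 = -8*72 = -576)
(1254 + (16577 + h(71))) + 19062 = (1254 + (16577 - 576)) + 19062 = (1254 + 16001) + 19062 = 17255 + 19062 = 36317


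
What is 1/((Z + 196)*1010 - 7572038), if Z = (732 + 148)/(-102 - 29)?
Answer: -131/966893018 ≈ -1.3549e-7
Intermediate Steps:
Z = -880/131 (Z = 880/(-131) = 880*(-1/131) = -880/131 ≈ -6.7176)
1/((Z + 196)*1010 - 7572038) = 1/((-880/131 + 196)*1010 - 7572038) = 1/((24796/131)*1010 - 7572038) = 1/(25043960/131 - 7572038) = 1/(-966893018/131) = -131/966893018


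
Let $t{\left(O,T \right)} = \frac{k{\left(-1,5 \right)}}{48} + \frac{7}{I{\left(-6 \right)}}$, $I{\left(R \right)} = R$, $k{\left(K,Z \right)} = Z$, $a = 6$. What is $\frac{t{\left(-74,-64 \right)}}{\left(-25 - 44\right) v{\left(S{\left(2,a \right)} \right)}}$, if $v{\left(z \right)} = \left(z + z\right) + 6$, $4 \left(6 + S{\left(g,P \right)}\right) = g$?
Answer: $- \frac{17}{5520} \approx -0.0030797$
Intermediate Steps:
$S{\left(g,P \right)} = -6 + \frac{g}{4}$
$v{\left(z \right)} = 6 + 2 z$ ($v{\left(z \right)} = 2 z + 6 = 6 + 2 z$)
$t{\left(O,T \right)} = - \frac{17}{16}$ ($t{\left(O,T \right)} = \frac{5}{48} + \frac{7}{-6} = 5 \cdot \frac{1}{48} + 7 \left(- \frac{1}{6}\right) = \frac{5}{48} - \frac{7}{6} = - \frac{17}{16}$)
$\frac{t{\left(-74,-64 \right)}}{\left(-25 - 44\right) v{\left(S{\left(2,a \right)} \right)}} = - \frac{17}{16 \left(-25 - 44\right) \left(6 + 2 \left(-6 + \frac{1}{4} \cdot 2\right)\right)} = - \frac{17}{16 \left(- 69 \left(6 + 2 \left(-6 + \frac{1}{2}\right)\right)\right)} = - \frac{17}{16 \left(- 69 \left(6 + 2 \left(- \frac{11}{2}\right)\right)\right)} = - \frac{17}{16 \left(- 69 \left(6 - 11\right)\right)} = - \frac{17}{16 \left(\left(-69\right) \left(-5\right)\right)} = - \frac{17}{16 \cdot 345} = \left(- \frac{17}{16}\right) \frac{1}{345} = - \frac{17}{5520}$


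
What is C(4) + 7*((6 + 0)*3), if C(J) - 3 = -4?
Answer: 125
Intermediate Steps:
C(J) = -1 (C(J) = 3 - 4 = -1)
C(4) + 7*((6 + 0)*3) = -1 + 7*((6 + 0)*3) = -1 + 7*(6*3) = -1 + 7*18 = -1 + 126 = 125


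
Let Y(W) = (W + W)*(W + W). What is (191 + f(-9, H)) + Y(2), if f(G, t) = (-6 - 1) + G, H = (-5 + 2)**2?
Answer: 191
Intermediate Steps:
Y(W) = 4*W**2 (Y(W) = (2*W)*(2*W) = 4*W**2)
H = 9 (H = (-3)**2 = 9)
f(G, t) = -7 + G
(191 + f(-9, H)) + Y(2) = (191 + (-7 - 9)) + 4*2**2 = (191 - 16) + 4*4 = 175 + 16 = 191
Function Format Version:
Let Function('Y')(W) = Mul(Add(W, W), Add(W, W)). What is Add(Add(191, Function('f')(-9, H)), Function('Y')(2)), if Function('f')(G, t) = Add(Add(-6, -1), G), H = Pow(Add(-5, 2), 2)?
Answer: 191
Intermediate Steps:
Function('Y')(W) = Mul(4, Pow(W, 2)) (Function('Y')(W) = Mul(Mul(2, W), Mul(2, W)) = Mul(4, Pow(W, 2)))
H = 9 (H = Pow(-3, 2) = 9)
Function('f')(G, t) = Add(-7, G)
Add(Add(191, Function('f')(-9, H)), Function('Y')(2)) = Add(Add(191, Add(-7, -9)), Mul(4, Pow(2, 2))) = Add(Add(191, -16), Mul(4, 4)) = Add(175, 16) = 191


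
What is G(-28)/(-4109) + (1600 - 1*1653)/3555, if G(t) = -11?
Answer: -178672/14607495 ≈ -0.012232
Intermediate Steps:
G(-28)/(-4109) + (1600 - 1*1653)/3555 = -11/(-4109) + (1600 - 1*1653)/3555 = -11*(-1/4109) + (1600 - 1653)*(1/3555) = 11/4109 - 53*1/3555 = 11/4109 - 53/3555 = -178672/14607495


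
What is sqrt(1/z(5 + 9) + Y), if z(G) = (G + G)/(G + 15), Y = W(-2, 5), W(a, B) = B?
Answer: 13*sqrt(7)/14 ≈ 2.4568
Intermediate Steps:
Y = 5
z(G) = 2*G/(15 + G) (z(G) = (2*G)/(15 + G) = 2*G/(15 + G))
sqrt(1/z(5 + 9) + Y) = sqrt(1/(2*(5 + 9)/(15 + (5 + 9))) + 5) = sqrt(1/(2*14/(15 + 14)) + 5) = sqrt(1/(2*14/29) + 5) = sqrt(1/(2*14*(1/29)) + 5) = sqrt(1/(28/29) + 5) = sqrt(29/28 + 5) = sqrt(169/28) = 13*sqrt(7)/14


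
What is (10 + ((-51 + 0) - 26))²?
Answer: 4489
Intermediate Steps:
(10 + ((-51 + 0) - 26))² = (10 + (-51 - 26))² = (10 - 77)² = (-67)² = 4489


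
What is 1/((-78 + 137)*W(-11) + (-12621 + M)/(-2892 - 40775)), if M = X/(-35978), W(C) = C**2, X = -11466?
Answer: 785525663/5608094741593 ≈ 0.00014007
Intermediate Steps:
M = 5733/17989 (M = -11466/(-35978) = -11466*(-1/35978) = 5733/17989 ≈ 0.31869)
1/((-78 + 137)*W(-11) + (-12621 + M)/(-2892 - 40775)) = 1/((-78 + 137)*(-11)**2 + (-12621 + 5733/17989)/(-2892 - 40775)) = 1/(59*121 - 227033436/17989/(-43667)) = 1/(7139 - 227033436/17989*(-1/43667)) = 1/(7139 + 227033436/785525663) = 1/(5608094741593/785525663) = 785525663/5608094741593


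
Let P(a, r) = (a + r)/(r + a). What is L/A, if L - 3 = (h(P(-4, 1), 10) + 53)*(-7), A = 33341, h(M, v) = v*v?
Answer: -1068/33341 ≈ -0.032033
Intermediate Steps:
P(a, r) = 1 (P(a, r) = (a + r)/(a + r) = 1)
h(M, v) = v**2
L = -1068 (L = 3 + (10**2 + 53)*(-7) = 3 + (100 + 53)*(-7) = 3 + 153*(-7) = 3 - 1071 = -1068)
L/A = -1068/33341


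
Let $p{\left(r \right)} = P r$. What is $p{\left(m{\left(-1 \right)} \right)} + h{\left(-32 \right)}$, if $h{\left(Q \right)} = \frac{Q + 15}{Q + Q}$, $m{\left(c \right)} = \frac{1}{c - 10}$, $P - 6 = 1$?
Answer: $- \frac{261}{704} \approx -0.37074$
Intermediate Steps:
$P = 7$ ($P = 6 + 1 = 7$)
$m{\left(c \right)} = \frac{1}{-10 + c}$
$h{\left(Q \right)} = \frac{15 + Q}{2 Q}$
$p{\left(r \right)} = 7 r$
$p{\left(m{\left(-1 \right)} \right)} + h{\left(-32 \right)} = \frac{7}{-10 - 1} + \frac{15 - 32}{2 \left(-32\right)} = \frac{7}{-11} + \frac{1}{2} \left(- \frac{1}{32}\right) \left(-17\right) = 7 \left(- \frac{1}{11}\right) + \frac{17}{64} = - \frac{7}{11} + \frac{17}{64} = - \frac{261}{704}$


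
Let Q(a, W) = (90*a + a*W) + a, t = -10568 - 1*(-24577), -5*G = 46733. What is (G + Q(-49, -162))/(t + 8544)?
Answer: -29338/112765 ≈ -0.26017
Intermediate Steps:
G = -46733/5 (G = -⅕*46733 = -46733/5 ≈ -9346.6)
t = 14009 (t = -10568 + 24577 = 14009)
Q(a, W) = 91*a + W*a (Q(a, W) = (90*a + W*a) + a = 91*a + W*a)
(G + Q(-49, -162))/(t + 8544) = (-46733/5 - 49*(91 - 162))/(14009 + 8544) = (-46733/5 - 49*(-71))/22553 = (-46733/5 + 3479)*(1/22553) = -29338/5*1/22553 = -29338/112765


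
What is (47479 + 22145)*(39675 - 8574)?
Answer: 2165376024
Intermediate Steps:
(47479 + 22145)*(39675 - 8574) = 69624*31101 = 2165376024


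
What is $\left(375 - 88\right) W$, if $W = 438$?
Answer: $125706$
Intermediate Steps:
$\left(375 - 88\right) W = \left(375 - 88\right) 438 = 287 \cdot 438 = 125706$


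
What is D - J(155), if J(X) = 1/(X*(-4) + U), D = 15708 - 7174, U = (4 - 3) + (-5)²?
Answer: 5069197/594 ≈ 8534.0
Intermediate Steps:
U = 26 (U = 1 + 25 = 26)
D = 8534
J(X) = 1/(26 - 4*X) (J(X) = 1/(X*(-4) + 26) = 1/(-4*X + 26) = 1/(26 - 4*X))
D - J(155) = 8534 - (-1)/(-26 + 4*155) = 8534 - (-1)/(-26 + 620) = 8534 - (-1)/594 = 8534 - 1*(-1/594) = 8534 + 1/594 = 5069197/594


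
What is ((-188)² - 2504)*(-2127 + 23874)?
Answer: 714171480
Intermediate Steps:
((-188)² - 2504)*(-2127 + 23874) = (35344 - 2504)*21747 = 32840*21747 = 714171480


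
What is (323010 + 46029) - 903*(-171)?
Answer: 523452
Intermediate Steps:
(323010 + 46029) - 903*(-171) = 369039 + 154413 = 523452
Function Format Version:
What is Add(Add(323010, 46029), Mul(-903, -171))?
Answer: 523452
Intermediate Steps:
Add(Add(323010, 46029), Mul(-903, -171)) = Add(369039, 154413) = 523452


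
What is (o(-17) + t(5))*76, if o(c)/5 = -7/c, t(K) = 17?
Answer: 24624/17 ≈ 1448.5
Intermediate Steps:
o(c) = -35/c (o(c) = 5*(-7/c) = -35/c)
(o(-17) + t(5))*76 = (-35/(-17) + 17)*76 = (-35*(-1/17) + 17)*76 = (35/17 + 17)*76 = (324/17)*76 = 24624/17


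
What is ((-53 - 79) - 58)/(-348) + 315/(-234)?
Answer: -905/1131 ≈ -0.80018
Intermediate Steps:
((-53 - 79) - 58)/(-348) + 315/(-234) = (-132 - 58)*(-1/348) + 315*(-1/234) = -190*(-1/348) - 35/26 = 95/174 - 35/26 = -905/1131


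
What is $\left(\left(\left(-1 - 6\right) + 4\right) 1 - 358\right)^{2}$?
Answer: $130321$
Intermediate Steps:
$\left(\left(\left(-1 - 6\right) + 4\right) 1 - 358\right)^{2} = \left(\left(-7 + 4\right) 1 - 358\right)^{2} = \left(\left(-3\right) 1 - 358\right)^{2} = \left(-3 - 358\right)^{2} = \left(-361\right)^{2} = 130321$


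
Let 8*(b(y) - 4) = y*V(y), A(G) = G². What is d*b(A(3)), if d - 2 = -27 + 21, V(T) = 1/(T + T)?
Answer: -65/4 ≈ -16.250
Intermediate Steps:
V(T) = 1/(2*T)
b(y) = 65/16 (b(y) = 4 + (y*(1/(2*y)))/8 = 4 + (⅛)*(½) = 4 + 1/16 = 65/16)
d = -4 (d = 2 + (-27 + 21) = 2 - 6 = -4)
d*b(A(3)) = -4*65/16 = -65/4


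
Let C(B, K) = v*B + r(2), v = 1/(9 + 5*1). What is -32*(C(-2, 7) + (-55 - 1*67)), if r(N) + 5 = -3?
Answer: 29152/7 ≈ 4164.6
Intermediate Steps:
r(N) = -8 (r(N) = -5 - 3 = -8)
v = 1/14 (v = 1/(9 + 5) = 1/14 ≈ 0.071429)
C(B, K) = -8 + B/14 (C(B, K) = B/14 - 8 = -8 + B/14)
-32*(C(-2, 7) + (-55 - 1*67)) = -32*((-8 + (1/14)*(-2)) + (-55 - 1*67)) = -32*((-8 - ⅐) + (-55 - 67)) = -32*(-57/7 - 122) = -32*(-911/7) = 29152/7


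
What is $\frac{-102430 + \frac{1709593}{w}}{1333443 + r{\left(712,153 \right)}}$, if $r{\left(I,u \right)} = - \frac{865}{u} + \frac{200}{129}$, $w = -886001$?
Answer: $- \frac{597075776719317}{7772616101466502} \approx -0.076818$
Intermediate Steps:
$r{\left(I,u \right)} = \frac{200}{129} - \frac{865}{u}$ ($r{\left(I,u \right)} = - \frac{865}{u} + 200 \cdot \frac{1}{129} = - \frac{865}{u} + \frac{200}{129} = \frac{200}{129} - \frac{865}{u}$)
$\frac{-102430 + \frac{1709593}{w}}{1333443 + r{\left(712,153 \right)}} = \frac{-102430 + \frac{1709593}{-886001}}{1333443 + \left(\frac{200}{129} - \frac{865}{153}\right)} = \frac{-102430 + 1709593 \left(- \frac{1}{886001}\right)}{1333443 + \left(\frac{200}{129} - \frac{865}{153}\right)} = \frac{-102430 - \frac{1709593}{886001}}{1333443 + \left(\frac{200}{129} - \frac{865}{153}\right)} = - \frac{90754792023}{886001 \left(1333443 - \frac{26995}{6579}\right)} = - \frac{90754792023}{886001 \cdot \frac{8772694502}{6579}} = \left(- \frac{90754792023}{886001}\right) \frac{6579}{8772694502} = - \frac{597075776719317}{7772616101466502}$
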